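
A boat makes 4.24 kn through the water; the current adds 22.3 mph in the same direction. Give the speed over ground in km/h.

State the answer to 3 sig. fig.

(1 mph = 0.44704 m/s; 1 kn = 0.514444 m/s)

4.24 kn × 0.514444 → 2.18124 m/s
22.3 mph × 0.44704 → 9.96899 m/s
Total: 2.18124 + 9.96899 = 12.1502 m/s
In km/h: 12.1502 / (1/3.6) = 43.7407 km/h

43.7 km/h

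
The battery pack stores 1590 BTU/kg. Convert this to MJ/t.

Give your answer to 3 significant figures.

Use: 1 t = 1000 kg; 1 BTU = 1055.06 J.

1680 MJ/t

1590 BTU/kg × 1055.06 J/BTU = 1.67755×10⁶ J/kg
1.67755×10⁶ J/kg ÷ 1000000 J/MJ × 1000 kg/t = 1677.55 MJ/t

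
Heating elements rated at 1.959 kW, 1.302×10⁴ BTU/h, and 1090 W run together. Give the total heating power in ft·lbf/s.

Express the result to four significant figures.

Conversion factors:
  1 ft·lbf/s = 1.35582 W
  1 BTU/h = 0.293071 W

5063 ft·lbf/s

1.959 kW × 1000 → 1959 W
1.302×10⁴ BTU/h × 0.293071 → 3815.78 W
1090 W (already W)
Combined: 1959 + 3815.78 + 1090 = 6864.78 W
In ft·lbf/s: 6864.78 / 1.35582 = 5063.19 ft·lbf/s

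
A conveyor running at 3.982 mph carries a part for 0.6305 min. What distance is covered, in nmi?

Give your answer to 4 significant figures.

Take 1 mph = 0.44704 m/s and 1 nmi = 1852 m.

3.982 mph × 0.44704 → 1.78011 m/s
0.6305 min × 60 → 37.83 s
d = v × t = 1.78011 m/s × 37.83 s = 67.3416 m
67.3416 m ÷ (1852 m/nmi) = 0.0363616 nmi

0.03636 nmi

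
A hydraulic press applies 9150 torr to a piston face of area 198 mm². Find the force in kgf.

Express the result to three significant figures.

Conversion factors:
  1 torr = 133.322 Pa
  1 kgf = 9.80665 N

24.6 kgf

9150 torr × 133.322 → 1.2199×10⁶ Pa
198 mm² × 10⁻⁶ → 1.98×10⁻⁴ m²
F = P × A = 1.2199×10⁶ Pa × 1.98×10⁻⁴ m² = 241.54 N
241.54 N ÷ (9.80665 N/kgf) = 24.6302 kgf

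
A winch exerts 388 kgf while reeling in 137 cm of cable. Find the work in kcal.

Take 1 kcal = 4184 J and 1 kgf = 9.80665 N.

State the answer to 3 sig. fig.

388 kgf × 9.80665 = 3804.98 N
137 cm × 0.01 = 1.37 m
W = F × d = 3804.98 N × 1.37 m = 5212.82 J
5212.82 J ÷ (4184 J/kcal) = 1.24589 kcal

1.25 kcal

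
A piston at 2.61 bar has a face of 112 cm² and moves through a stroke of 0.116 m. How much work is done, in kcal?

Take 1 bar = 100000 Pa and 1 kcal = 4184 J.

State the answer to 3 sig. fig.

2.61 bar → 261000 Pa
112 cm² → 0.0112 m²
F = P × A = 261000 × 0.0112 = 2923.2 N
W = F × d = 2923.2 × 0.116 = 339.091 J
In kcal: 339.091 / 4184 = 0.0810447 kcal

0.0810 kcal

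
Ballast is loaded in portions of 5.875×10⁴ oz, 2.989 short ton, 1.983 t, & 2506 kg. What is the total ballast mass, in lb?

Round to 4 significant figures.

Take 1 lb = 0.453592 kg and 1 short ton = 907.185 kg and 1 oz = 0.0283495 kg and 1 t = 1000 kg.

5.875×10⁴ oz × 0.0283495 = 1665.53 kg
2.989 short ton × 907.185 = 2711.58 kg
1.983 t × 1000 = 1983 kg
2506 kg (already kg)
Total: 1665.53 + 2711.58 + 1983 + 2506 = 8866.11 kg
In lb: 8866.11 / 0.453592 = 19546.4 lb

1.955×10⁴ lb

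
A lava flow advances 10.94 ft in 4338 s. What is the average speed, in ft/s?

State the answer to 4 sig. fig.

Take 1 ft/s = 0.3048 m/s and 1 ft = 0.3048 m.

0.002522 ft/s

10.94 ft × 0.3048 → 3.33451 m
v = d / t = 3.33451 m / 4338 s = 7.68675×10⁻⁴ m/s
7.68675×10⁻⁴ m/s ÷ (0.3048 m/s/ft/s) = 0.0025219 ft/s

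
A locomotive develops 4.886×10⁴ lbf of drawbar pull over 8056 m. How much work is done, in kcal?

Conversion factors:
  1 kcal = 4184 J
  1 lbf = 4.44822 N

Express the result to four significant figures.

4.886×10⁴ lbf × 4.44822 → 217340 N
W = F × d = 217340 N × 8056 m = 1.75089×10⁹ J
1.75089×10⁹ J ÷ (4184 J/kcal) = 418473 kcal

4.185×10⁵ kcal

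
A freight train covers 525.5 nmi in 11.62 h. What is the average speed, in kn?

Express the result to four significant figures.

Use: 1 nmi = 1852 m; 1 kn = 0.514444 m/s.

525.5 nmi × 1852 → 973226 m
11.62 h × 3600 → 41832 s
v = d / t = 973226 m / 41832 s = 23.2651 m/s
23.2651 m/s ÷ (0.514444 m/s/kn) = 45.2238 kn

45.22 kn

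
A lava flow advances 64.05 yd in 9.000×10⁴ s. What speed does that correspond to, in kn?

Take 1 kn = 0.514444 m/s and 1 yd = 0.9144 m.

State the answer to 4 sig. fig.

0.001265 kn

64.05 yd × 0.9144 = 58.5673 m
v = d / t = 58.5673 m / 90000 s = 6.50748×10⁻⁴ m/s
6.50748×10⁻⁴ m/s ÷ (0.514444 m/s/kn) = 0.00126495 kn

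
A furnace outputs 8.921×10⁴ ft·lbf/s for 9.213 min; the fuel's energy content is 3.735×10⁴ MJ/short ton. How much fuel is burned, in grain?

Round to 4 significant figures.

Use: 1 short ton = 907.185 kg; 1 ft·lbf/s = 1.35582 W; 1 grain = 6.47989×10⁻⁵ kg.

8.921×10⁴ ft·lbf/s → 120953 W
9.213 min → 552.78 s
E = P × t = 120953 × 552.78 = 6.68604×10⁷ J
3.735×10⁴ MJ/short ton → 4.11713×10⁷ J/kg
m = E / e_s = 6.68604×10⁷ / 4.11713×10⁷ = 1.62396 kg
In grain: 1.62396 / 6.47989×10⁻⁵ = 25061.5 grain

2.506×10⁴ grain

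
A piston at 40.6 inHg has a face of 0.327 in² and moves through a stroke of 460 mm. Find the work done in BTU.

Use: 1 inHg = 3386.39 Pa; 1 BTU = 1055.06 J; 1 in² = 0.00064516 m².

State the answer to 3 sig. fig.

40.6 inHg → 137487 Pa
0.327 in² → 2.10967×10⁻⁴ m²
F = P × A = 137487 × 2.10967×10⁻⁴ = 29.0052 N
460 mm → 0.46 m
W = F × d = 29.0052 × 0.46 = 13.3424 J
In BTU: 13.3424 / 1055.06 = 0.0126461 BTU

0.0126 BTU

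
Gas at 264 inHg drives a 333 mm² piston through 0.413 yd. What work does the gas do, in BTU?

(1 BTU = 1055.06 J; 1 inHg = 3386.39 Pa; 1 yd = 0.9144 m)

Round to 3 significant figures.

264 inHg → 894007 Pa
333 mm² → 3.33×10⁻⁴ m²
F = P × A = 894007 × 3.33×10⁻⁴ = 297.704 N
0.413 yd → 0.377647 m
W = F × d = 297.704 × 0.377647 = 112.427 J
In BTU: 112.427 / 1055.06 = 0.10656 BTU

0.107 BTU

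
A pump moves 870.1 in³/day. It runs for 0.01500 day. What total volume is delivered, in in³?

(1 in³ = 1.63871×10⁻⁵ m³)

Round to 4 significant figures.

13.05 in³

870.1 in³/day → 1.65028×10⁻⁷ m³/s
0.01500 day → 1296 s
V = Q × t = 1.65028×10⁻⁷ × 1296 = 2.13876×10⁻⁴ m³
In in³: 2.13876×10⁻⁴ / 1.63871×10⁻⁵ = 13.0515 in³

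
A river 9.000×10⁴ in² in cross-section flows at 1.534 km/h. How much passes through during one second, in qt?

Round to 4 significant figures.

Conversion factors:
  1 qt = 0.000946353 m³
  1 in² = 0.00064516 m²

1.534 km/h × (1/3.6) = 0.426111 m/s
9.000×10⁴ in² × 0.00064516 = 58.0644 m²
V = v × A × t = 0.426111 m/s × 58.0644 m² × 1 s = 24.7419 m³
24.7419 m³ ÷ (0.000946353 m³/qt) = 26144.5 qt

2.614×10⁴ qt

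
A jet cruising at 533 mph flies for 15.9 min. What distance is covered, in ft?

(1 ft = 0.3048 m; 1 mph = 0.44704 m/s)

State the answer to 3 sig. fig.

7.46×10⁵ ft

533 mph × 0.44704 → 238.272 m/s
15.9 min × 60 → 954 s
d = v × t = 238.272 m/s × 954 s = 227311 m
227311 m ÷ (0.3048 m/ft) = 745771 ft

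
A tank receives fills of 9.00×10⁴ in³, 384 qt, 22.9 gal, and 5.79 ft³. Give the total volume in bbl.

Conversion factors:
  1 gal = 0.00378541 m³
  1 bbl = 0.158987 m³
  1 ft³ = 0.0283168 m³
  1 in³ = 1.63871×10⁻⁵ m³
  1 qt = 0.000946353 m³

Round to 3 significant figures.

13.1 bbl

9.00×10⁴ in³ × 1.63871×10⁻⁵ = 1.47484 m³
384 qt × 0.000946353 = 0.3634 m³
22.9 gal × 0.00378541 = 0.0866859 m³
5.79 ft³ × 0.0283168 = 0.163954 m³
Combined: 1.47484 + 0.3634 + 0.0866859 + 0.163954 = 2.08888 m³
In bbl: 2.08888 / 0.158987 = 13.1387 bbl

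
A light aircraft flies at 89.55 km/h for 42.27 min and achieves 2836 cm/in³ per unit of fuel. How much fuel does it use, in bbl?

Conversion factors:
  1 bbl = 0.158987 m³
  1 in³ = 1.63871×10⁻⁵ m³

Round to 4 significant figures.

89.55 km/h → 24.875 m/s
42.27 min → 2536.2 s
d = v × t = 24.875 × 2536.2 = 63088 m
2836 cm/in³ → 1.73063×10⁶ m/m³
V = d / (distance per unit fuel) = 63088 / 1.73063×10⁶ = 0.0364538 m³
In bbl: 0.0364538 / 0.158987 = 0.229288 bbl

0.2293 bbl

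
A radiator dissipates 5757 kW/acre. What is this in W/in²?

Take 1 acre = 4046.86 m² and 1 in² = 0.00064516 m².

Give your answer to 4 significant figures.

5757 kW/acre × 1000 W/kW ÷ 4046.86 m²/acre = 1422.58 W/m²
1422.58 W/m² × 0.00064516 m²/in² = 0.917792 W/in²

0.9178 W/in²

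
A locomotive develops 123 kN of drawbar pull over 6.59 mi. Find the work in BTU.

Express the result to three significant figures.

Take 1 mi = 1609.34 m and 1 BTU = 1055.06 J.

123 kN × 1000 = 123000 N
6.59 mi × 1609.34 = 10605.6 m
W = F × d = 123000 N × 10605.6 m = 1.30449×10⁹ J
1.30449×10⁹ J ÷ (1055.06 J/BTU) = 1.23641×10⁶ BTU

1.24×10⁶ BTU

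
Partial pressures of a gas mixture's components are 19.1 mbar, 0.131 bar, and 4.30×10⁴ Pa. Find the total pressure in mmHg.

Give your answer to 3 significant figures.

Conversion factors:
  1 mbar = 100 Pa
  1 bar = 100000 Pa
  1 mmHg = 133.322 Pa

435 mmHg

19.1 mbar × 100 = 1910 Pa
0.131 bar × 100000 = 13100 Pa
4.30×10⁴ Pa (already Pa)
Combined: 1910 + 13100 + 43000 = 58010 Pa
In mmHg: 58010 / 133.322 = 435.112 mmHg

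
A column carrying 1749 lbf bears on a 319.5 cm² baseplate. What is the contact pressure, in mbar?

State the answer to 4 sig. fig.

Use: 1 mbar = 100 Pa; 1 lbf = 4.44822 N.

1749 lbf × 4.44822 = 7779.94 N
319.5 cm² × 0.0001 = 0.03195 m²
P = F / A = 7779.94 N / 0.03195 m² = 243504 Pa
243504 Pa ÷ (100 Pa/mbar) = 2435.04 mbar

2435 mbar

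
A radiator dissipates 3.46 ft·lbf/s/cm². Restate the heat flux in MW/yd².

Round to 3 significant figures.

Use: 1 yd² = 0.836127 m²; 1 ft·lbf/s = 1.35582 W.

3.46 ft·lbf/s/cm² × 1.35582 W/ft·lbf/s ÷ 0.0001 m²/cm² = 46911.4 W/m²
46911.4 W/m² ÷ 1000000 W/MW × 0.836127 m²/yd² = 0.0392239 MW/yd²

0.0392 MW/yd²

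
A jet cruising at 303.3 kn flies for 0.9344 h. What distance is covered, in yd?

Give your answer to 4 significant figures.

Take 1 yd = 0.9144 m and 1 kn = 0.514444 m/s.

5.740×10⁵ yd

303.3 kn × 0.514444 = 156.031 m/s
0.9344 h × 3600 = 3363.84 s
d = v × t = 156.031 m/s × 3363.84 s = 524863 m
524863 m ÷ (0.9144 m/yd) = 573997 yd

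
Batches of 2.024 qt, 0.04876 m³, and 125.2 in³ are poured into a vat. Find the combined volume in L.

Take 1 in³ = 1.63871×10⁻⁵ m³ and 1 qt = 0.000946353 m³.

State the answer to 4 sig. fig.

2.024 qt × 0.000946353 → 0.00191542 m³
0.04876 m³ (already m³)
125.2 in³ × 1.63871×10⁻⁵ → 0.00205166 m³
Sum: 0.00191542 + 0.04876 + 0.00205166 = 0.0527271 m³
In L: 0.0527271 / 0.001 = 52.7271 L

52.73 L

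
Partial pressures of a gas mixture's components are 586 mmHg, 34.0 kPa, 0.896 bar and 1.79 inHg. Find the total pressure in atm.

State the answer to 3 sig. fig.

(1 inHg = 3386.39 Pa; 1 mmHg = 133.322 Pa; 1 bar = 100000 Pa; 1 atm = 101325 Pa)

586 mmHg × 133.322 → 78126.7 Pa
34.0 kPa × 1000 → 34000 Pa
0.896 bar × 100000 → 89600 Pa
1.79 inHg × 3386.39 → 6061.64 Pa
Combined: 78126.7 + 34000 + 89600 + 6061.64 = 207788 Pa
In atm: 207788 / 101325 = 2.05071 atm

2.05 atm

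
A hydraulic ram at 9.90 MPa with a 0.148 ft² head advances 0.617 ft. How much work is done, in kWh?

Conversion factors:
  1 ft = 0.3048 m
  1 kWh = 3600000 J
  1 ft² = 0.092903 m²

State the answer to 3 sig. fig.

0.00711 kWh

9.90 MPa → 9.9×10⁶ Pa
0.148 ft² → 0.0137496 m²
F = P × A = 9.9×10⁶ × 0.0137496 = 136121 N
0.617 ft → 0.188062 m
W = F × d = 136121 × 0.188062 = 25599.2 J
In kWh: 25599.2 / 3600000 = 0.00711089 kWh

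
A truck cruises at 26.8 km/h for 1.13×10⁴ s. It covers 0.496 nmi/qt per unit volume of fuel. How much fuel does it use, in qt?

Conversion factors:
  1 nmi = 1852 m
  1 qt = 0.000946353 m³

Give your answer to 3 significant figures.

26.8 km/h → 7.44444 m/s
d = v × t = 7.44444 × 11300 = 84122.2 m
0.496 nmi/qt → 970665 m/m³
V = d / (distance per unit fuel) = 84122.2 / 970665 = 0.0866645 m³
In qt: 0.0866645 / 0.000946353 = 91.5774 qt

91.6 qt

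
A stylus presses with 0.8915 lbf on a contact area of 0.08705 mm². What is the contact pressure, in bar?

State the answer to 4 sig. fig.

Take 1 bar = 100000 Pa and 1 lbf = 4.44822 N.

0.8915 lbf × 4.44822 → 3.96559 N
0.08705 mm² × 10⁻⁶ → 8.705×10⁻⁸ m²
P = F / A = 3.96559 N / 8.705×10⁻⁸ m² = 4.55553×10⁷ Pa
4.55553×10⁷ Pa ÷ (100000 Pa/bar) = 455.553 bar

455.6 bar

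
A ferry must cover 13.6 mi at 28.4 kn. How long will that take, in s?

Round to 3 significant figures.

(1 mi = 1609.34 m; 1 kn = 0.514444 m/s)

13.6 mi × 1609.34 = 21887 m
28.4 kn × 0.514444 = 14.6102 m/s
t = d / v = 21887 m / 14.6102 m/s = 1498.06 s

1500 s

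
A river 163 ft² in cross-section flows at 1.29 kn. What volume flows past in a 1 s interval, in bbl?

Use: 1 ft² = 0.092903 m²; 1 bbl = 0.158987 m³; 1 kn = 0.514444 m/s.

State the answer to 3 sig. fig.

63.2 bbl

1.29 kn × 0.514444 → 0.663633 m/s
163 ft² × 0.092903 → 15.1432 m²
V = v × A × t = 0.663633 m/s × 15.1432 m² × 1 s = 10.0495 m³
10.0495 m³ ÷ (0.158987 m³/bbl) = 63.2096 bbl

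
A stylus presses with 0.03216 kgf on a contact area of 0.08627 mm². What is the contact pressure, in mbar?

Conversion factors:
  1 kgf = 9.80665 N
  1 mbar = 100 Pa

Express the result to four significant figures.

0.03216 kgf × 9.80665 → 0.315382 N
0.08627 mm² × 10⁻⁶ → 8.627×10⁻⁸ m²
P = F / A = 0.315382 N / 8.627×10⁻⁸ m² = 3.65576×10⁶ Pa
3.65576×10⁶ Pa ÷ (100 Pa/mbar) = 36557.6 mbar

3.656×10⁴ mbar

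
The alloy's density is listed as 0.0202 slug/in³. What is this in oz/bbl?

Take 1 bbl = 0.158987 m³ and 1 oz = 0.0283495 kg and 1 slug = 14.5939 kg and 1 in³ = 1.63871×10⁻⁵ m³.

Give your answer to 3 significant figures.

0.0202 slug/in³ × 14.5939 kg/slug ÷ 1.63871×10⁻⁵ m³/in³ = 17989.6 kg/m³
17989.6 kg/m³ ÷ 0.0283495 kg/oz × 0.158987 m³/bbl = 100888 oz/bbl

1.01×10⁵ oz/bbl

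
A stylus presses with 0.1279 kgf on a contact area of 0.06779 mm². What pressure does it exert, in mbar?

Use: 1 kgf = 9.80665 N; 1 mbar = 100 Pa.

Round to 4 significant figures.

1.850×10⁵ mbar

0.1279 kgf × 9.80665 → 1.25427 N
0.06779 mm² × 10⁻⁶ → 6.779×10⁻⁸ m²
P = F / A = 1.25427 N / 6.779×10⁻⁸ m² = 1.85023×10⁷ Pa
1.85023×10⁷ Pa ÷ (100 Pa/mbar) = 185023 mbar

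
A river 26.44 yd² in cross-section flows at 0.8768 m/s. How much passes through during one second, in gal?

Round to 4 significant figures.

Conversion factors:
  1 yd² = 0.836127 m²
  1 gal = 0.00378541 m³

26.44 yd² × 0.836127 = 22.1072 m²
V = v × A × t = 0.8768 m/s × 22.1072 m² × 1 s = 19.3836 m³
19.3836 m³ ÷ (0.00378541 m³/gal) = 5120.61 gal

5121 gal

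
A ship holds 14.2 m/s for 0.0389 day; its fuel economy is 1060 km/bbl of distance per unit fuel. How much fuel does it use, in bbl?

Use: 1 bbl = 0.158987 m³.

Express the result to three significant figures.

0.0450 bbl

0.0389 day → 3360.96 s
d = v × t = 14.2 × 3360.96 = 47725.6 m
1060 km/bbl → 6.66721×10⁶ m/m³
V = d / (distance per unit fuel) = 47725.6 / 6.66721×10⁶ = 0.00715826 m³
In bbl: 0.00715826 / 0.158987 = 0.0450242 bbl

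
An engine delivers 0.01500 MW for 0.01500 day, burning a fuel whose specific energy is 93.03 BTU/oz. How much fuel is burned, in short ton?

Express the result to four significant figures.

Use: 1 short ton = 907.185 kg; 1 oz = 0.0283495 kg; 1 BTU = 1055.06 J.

0.01500 MW → 15000 W
0.01500 day → 1296 s
E = P × t = 15000 × 1296 = 1.944×10⁷ J
93.03 BTU/oz → 3.46222×10⁶ J/kg
m = E / e_s = 1.944×10⁷ / 3.46222×10⁶ = 5.61489 kg
In short ton: 5.61489 / 907.185 = 0.00618935 short ton

0.006189 short ton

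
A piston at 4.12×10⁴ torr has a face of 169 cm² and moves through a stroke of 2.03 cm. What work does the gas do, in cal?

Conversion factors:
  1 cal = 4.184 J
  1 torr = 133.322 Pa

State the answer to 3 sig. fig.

4.12×10⁴ torr → 5.49287×10⁶ Pa
169 cm² → 0.0169 m²
F = P × A = 5.49287×10⁶ × 0.0169 = 92829.5 N
2.03 cm → 0.0203 m
W = F × d = 92829.5 × 0.0203 = 1884.44 J
In cal: 1884.44 / 4.184 = 450.392 cal

450 cal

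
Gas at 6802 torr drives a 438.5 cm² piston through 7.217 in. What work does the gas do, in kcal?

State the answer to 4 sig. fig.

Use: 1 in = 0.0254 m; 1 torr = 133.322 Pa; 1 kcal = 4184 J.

1.742 kcal

6802 torr → 906856 Pa
438.5 cm² → 0.04385 m²
F = P × A = 906856 × 0.04385 = 39765.6 N
7.217 in → 0.183312 m
W = F × d = 39765.6 × 0.183312 = 7289.51 J
In kcal: 7289.51 / 4184 = 1.74223 kcal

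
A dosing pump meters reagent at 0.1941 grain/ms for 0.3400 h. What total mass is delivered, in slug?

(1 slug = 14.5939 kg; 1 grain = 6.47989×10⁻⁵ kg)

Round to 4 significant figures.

0.1941 grain/ms → 0.0125775 kg/s
0.3400 h → 1224 s
m = ṁ × t = 0.0125775 × 1224 = 15.3949 kg
In slug: 15.3949 / 14.5939 = 1.05489 slug

1.055 slug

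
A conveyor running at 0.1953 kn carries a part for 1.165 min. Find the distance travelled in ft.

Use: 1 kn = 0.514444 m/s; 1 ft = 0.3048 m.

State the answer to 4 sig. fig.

0.1953 kn × 0.514444 → 0.100471 m/s
1.165 min × 60 → 69.9 s
d = v × t = 0.100471 m/s × 69.9 s = 7.02292 m
7.02292 m ÷ (0.3048 m/ft) = 23.0411 ft

23.04 ft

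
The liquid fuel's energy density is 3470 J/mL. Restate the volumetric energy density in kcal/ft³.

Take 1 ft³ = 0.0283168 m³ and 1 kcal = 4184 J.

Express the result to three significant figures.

2.35×10⁴ kcal/ft³

3470 J/mL ÷ 10⁻⁶ m³/mL = 3.47×10⁹ J/m³
3.47×10⁹ J/m³ ÷ 4184 J/kcal × 0.0283168 m³/ft³ = 23484.5 kcal/ft³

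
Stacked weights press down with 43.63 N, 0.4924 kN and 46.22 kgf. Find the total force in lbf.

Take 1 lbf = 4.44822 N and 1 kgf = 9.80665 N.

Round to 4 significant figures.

43.63 N (already N)
0.4924 kN × 1000 = 492.4 N
46.22 kgf × 9.80665 = 453.263 N
Total: 43.63 + 492.4 + 453.263 = 989.293 N
In lbf: 989.293 / 4.44822 = 222.402 lbf

222.4 lbf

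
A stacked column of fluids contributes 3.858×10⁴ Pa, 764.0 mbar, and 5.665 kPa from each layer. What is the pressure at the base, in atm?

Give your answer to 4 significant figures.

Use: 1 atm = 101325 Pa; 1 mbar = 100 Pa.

3.858×10⁴ Pa (already Pa)
764.0 mbar × 100 = 76400 Pa
5.665 kPa × 1000 = 5665 Pa
Total: 38580 + 76400 + 5665 = 120645 Pa
In atm: 120645 / 101325 = 1.19067 atm

1.191 atm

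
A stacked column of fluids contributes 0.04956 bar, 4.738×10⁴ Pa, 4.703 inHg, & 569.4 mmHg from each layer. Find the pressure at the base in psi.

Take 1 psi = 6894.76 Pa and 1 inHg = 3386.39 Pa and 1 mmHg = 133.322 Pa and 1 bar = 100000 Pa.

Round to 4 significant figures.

20.91 psi

0.04956 bar × 100000 = 4956 Pa
4.738×10⁴ Pa (already Pa)
4.703 inHg × 3386.39 = 15926.2 Pa
569.4 mmHg × 133.322 = 75913.5 Pa
Combined: 4956 + 47380 + 15926.2 + 75913.5 = 144176 Pa
In psi: 144176 / 6894.76 = 20.911 psi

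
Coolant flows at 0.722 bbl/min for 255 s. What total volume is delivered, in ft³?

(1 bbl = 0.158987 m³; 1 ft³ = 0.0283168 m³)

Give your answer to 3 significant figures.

0.722 bbl/min → 0.00191314 m³/s
V = Q × t = 0.00191314 × 255 = 0.487851 m³
In ft³: 0.487851 / 0.0283168 = 17.2283 ft³

17.2 ft³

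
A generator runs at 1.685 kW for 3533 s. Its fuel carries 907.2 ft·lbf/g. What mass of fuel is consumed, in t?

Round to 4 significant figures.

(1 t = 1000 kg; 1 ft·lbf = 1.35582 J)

0.004840 t

1.685 kW → 1685 W
E = P × t = 1685 × 3533 = 5.9531×10⁶ J
907.2 ft·lbf/g → 1.23×10⁶ J/kg
m = E / e_s = 5.9531×10⁶ / 1.23×10⁶ = 4.83992 kg
In t: 4.83992 / 1000 = 0.00483992 t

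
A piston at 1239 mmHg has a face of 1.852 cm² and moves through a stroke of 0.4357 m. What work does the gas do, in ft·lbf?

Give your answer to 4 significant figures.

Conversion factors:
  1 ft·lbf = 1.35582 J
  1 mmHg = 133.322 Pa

1239 mmHg → 165186 Pa
1.852 cm² → 1.852×10⁻⁴ m²
F = P × A = 165186 × 1.852×10⁻⁴ = 30.5924 N
W = F × d = 30.5924 × 0.4357 = 13.3291 J
In ft·lbf: 13.3291 / 1.35582 = 9.83102 ft·lbf

9.831 ft·lbf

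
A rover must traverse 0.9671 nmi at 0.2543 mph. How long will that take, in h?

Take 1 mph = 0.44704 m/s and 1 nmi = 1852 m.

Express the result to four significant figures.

0.9671 nmi × 1852 = 1791.07 m
0.2543 mph × 0.44704 = 0.113682 m/s
t = d / v = 1791.07 m / 0.113682 m/s = 15755.1 s
15755.1 s ÷ (3600 s/h) = 4.37642 h

4.376 h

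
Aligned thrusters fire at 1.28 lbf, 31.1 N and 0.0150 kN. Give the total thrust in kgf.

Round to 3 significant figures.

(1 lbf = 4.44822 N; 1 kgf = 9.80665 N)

1.28 lbf × 4.44822 = 5.69372 N
31.1 N (already N)
0.0150 kN × 1000 = 15 N
Combined: 5.69372 + 31.1 + 15 = 51.7937 N
In kgf: 51.7937 / 9.80665 = 5.28149 kgf

5.28 kgf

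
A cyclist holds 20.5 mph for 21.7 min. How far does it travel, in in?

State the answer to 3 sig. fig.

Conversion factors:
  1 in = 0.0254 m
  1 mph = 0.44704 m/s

20.5 mph × 0.44704 = 9.16432 m/s
21.7 min × 60 = 1302 s
d = v × t = 9.16432 m/s × 1302 s = 11931.9 m
11931.9 m ÷ (0.0254 m/in) = 469760 in

4.70×10⁵ in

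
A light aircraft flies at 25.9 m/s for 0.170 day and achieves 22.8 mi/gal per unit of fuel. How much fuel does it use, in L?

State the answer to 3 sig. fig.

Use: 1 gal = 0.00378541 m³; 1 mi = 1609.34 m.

0.170 day → 14688 s
d = v × t = 25.9 × 14688 = 380419 m
22.8 mi/gal → 9.69326×10⁶ m/m³
V = d / (distance per unit fuel) = 380419 / 9.69326×10⁶ = 0.0392457 m³
In L: 0.0392457 / 0.001 = 39.2457 L

39.2 L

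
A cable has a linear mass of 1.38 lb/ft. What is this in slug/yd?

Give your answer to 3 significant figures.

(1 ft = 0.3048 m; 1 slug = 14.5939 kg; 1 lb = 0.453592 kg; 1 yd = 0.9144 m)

0.129 slug/yd

1.38 lb/ft × 0.453592 kg/lb ÷ 0.3048 m/ft = 2.05366 kg/m
2.05366 kg/m ÷ 14.5939 kg/slug × 0.9144 m/yd = 0.128675 slug/yd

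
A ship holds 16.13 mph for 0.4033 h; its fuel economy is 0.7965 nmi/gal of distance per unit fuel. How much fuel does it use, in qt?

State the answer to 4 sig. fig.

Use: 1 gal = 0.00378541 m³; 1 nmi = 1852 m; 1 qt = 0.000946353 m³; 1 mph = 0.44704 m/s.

28.39 qt

16.13 mph → 7.21076 m/s
0.4033 h → 1451.88 s
d = v × t = 7.21076 × 1451.88 = 10469.2 m
0.7965 nmi/gal → 389685 m/m³
V = d / (distance per unit fuel) = 10469.2 / 389685 = 0.0268658 m³
In qt: 0.0268658 / 0.000946353 = 28.3888 qt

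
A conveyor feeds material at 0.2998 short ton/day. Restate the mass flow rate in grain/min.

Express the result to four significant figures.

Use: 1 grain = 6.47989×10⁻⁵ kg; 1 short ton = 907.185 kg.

2915 grain/min

0.2998 short ton/day × 907.185 kg/short ton ÷ 86400 s/day = 0.00314785 kg/s
0.00314785 kg/s ÷ 6.47989×10⁻⁵ kg/grain × 60 s/min = 2914.73 grain/min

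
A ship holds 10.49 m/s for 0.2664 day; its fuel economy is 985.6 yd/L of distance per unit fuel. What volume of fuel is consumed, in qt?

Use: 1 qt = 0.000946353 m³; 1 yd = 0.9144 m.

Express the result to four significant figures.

0.2664 day → 23017 s
d = v × t = 10.49 × 23017 = 241448 m
985.6 yd/L → 901233 m/m³
V = d / (distance per unit fuel) = 241448 / 901233 = 0.267909 m³
In qt: 0.267909 / 0.000946353 = 283.096 qt

283.1 qt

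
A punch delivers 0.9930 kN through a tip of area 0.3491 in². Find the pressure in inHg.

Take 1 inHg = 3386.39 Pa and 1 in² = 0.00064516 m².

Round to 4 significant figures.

0.9930 kN × 1000 = 993 N
0.3491 in² × 0.00064516 = 2.25225×10⁻⁴ m²
P = F / A = 993 N / 2.25225×10⁻⁴ m² = 4.40892×10⁶ Pa
4.40892×10⁶ Pa ÷ (3386.39 Pa/inHg) = 1301.95 inHg

1302 inHg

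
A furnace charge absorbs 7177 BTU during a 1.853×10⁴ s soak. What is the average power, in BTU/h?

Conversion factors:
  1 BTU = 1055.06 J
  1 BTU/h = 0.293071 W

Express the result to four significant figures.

1394 BTU/h

7177 BTU × 1055.06 → 7.57217×10⁶ J
P = E / t = 7.57217×10⁶ J / 18530 s = 408.644 W
408.644 W ÷ (0.293071 W/BTU/h) = 1394.35 BTU/h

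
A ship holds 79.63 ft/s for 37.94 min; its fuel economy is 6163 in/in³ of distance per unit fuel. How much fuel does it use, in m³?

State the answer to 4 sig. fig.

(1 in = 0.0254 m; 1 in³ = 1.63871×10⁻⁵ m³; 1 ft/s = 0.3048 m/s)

0.005784 m³

79.63 ft/s → 24.2712 m/s
37.94 min → 2276.4 s
d = v × t = 24.2712 × 2276.4 = 55251 m
6163 in/in³ → 9.55265×10⁶ m/m³
V = d / (distance per unit fuel) = 55251 / 9.55265×10⁶ = 0.00578384 m³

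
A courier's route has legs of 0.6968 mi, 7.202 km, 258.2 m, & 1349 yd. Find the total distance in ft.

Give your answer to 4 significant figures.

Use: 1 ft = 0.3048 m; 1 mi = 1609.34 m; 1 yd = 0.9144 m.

3.220×10⁴ ft

0.6968 mi × 1609.34 = 1121.39 m
7.202 km × 1000 = 7202 m
258.2 m (already m)
1349 yd × 0.9144 = 1233.53 m
Combined: 1121.39 + 7202 + 258.2 + 1233.53 = 9815.12 m
In ft: 9815.12 / 0.3048 = 32201.8 ft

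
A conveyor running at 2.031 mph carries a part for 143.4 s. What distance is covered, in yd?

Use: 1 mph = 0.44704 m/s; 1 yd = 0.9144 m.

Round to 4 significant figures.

2.031 mph × 0.44704 = 0.907938 m/s
d = v × t = 0.907938 m/s × 143.4 s = 130.198 m
130.198 m ÷ (0.9144 m/yd) = 142.386 yd

142.4 yd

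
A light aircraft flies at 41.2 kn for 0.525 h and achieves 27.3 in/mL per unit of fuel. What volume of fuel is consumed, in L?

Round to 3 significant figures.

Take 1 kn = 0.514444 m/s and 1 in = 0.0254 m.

57.8 L

41.2 kn → 21.1951 m/s
0.525 h → 1890 s
d = v × t = 21.1951 × 1890 = 40058.7 m
27.3 in/mL → 693420 m/m³
V = d / (distance per unit fuel) = 40058.7 / 693420 = 0.0577697 m³
In L: 0.0577697 / 0.001 = 57.7697 L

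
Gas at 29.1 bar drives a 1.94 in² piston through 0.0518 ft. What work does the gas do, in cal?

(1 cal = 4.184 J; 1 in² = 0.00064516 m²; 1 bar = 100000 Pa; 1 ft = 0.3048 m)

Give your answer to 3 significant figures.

13.7 cal

29.1 bar → 2.91×10⁶ Pa
1.94 in² → 0.00125161 m²
F = P × A = 2.91×10⁶ × 0.00125161 = 3642.19 N
0.0518 ft → 0.0157886 m
W = F × d = 3642.19 × 0.0157886 = 57.5051 J
In cal: 57.5051 / 4.184 = 13.744 cal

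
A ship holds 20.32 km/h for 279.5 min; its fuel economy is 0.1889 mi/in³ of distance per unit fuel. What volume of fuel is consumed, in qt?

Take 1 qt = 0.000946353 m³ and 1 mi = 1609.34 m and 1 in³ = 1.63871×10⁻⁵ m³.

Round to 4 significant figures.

20.32 km/h → 5.64444 m/s
279.5 min → 16770 s
d = v × t = 5.64444 × 16770 = 94657.3 m
0.1889 mi/in³ → 1.85514×10⁷ m/m³
V = d / (distance per unit fuel) = 94657.3 / 1.85514×10⁷ = 0.00510243 m³
In qt: 0.00510243 / 0.000946353 = 5.39168 qt

5.392 qt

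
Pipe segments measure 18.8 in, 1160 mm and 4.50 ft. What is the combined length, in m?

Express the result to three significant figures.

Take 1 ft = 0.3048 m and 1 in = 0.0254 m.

18.8 in × 0.0254 → 0.47752 m
1160 mm × 0.001 → 1.16 m
4.50 ft × 0.3048 → 1.3716 m
Combined: 0.47752 + 1.16 + 1.3716 = 3.00912 m

3.01 m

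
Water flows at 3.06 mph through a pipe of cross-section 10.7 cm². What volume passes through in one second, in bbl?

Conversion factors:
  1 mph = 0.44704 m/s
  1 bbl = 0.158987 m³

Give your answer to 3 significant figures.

3.06 mph × 0.44704 = 1.36794 m/s
10.7 cm² × 0.0001 = 0.00107 m²
V = v × A × t = 1.36794 m/s × 0.00107 m² × 1 s = 0.0014637 m³
0.0014637 m³ ÷ (0.158987 m³/bbl) = 0.00920641 bbl

0.00921 bbl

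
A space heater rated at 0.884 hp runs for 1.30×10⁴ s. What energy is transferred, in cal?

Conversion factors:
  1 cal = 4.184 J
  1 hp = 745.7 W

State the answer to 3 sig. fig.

0.884 hp × 745.7 = 659.199 W
E = P × t = 659.199 W × 13000 s = 8.56959×10⁶ J
8.56959×10⁶ J ÷ (4.184 J/cal) = 2.04818×10⁶ cal

2.05×10⁶ cal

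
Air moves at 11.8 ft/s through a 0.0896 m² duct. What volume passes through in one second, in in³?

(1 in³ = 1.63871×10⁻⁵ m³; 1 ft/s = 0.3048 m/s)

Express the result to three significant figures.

11.8 ft/s × 0.3048 → 3.59664 m/s
V = v × A × t = 3.59664 m/s × 0.0896 m² × 1 s = 0.322259 m³
0.322259 m³ ÷ (1.63871×10⁻⁵ m³/in³) = 19665.4 in³

1.97×10⁴ in³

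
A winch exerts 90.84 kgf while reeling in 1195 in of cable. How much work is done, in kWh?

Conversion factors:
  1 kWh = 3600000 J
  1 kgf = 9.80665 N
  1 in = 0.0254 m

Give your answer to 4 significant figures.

90.84 kgf × 9.80665 = 890.836 N
1195 in × 0.0254 = 30.353 m
W = F × d = 890.836 N × 30.353 m = 27039.5 J
27039.5 J ÷ (3600000 J/kWh) = 0.00751097 kWh

0.007511 kWh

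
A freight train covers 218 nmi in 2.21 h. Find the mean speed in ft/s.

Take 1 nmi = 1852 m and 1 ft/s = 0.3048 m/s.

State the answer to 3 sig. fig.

218 nmi × 1852 → 403736 m
2.21 h × 3600 → 7956 s
v = d / t = 403736 m / 7956 s = 50.7461 m/s
50.7461 m/s ÷ (0.3048 m/s/ft/s) = 166.49 ft/s

166 ft/s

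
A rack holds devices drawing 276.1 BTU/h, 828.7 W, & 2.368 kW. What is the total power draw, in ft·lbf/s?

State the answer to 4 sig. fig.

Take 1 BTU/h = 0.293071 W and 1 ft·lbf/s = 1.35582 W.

276.1 BTU/h × 0.293071 → 80.9169 W
828.7 W (already W)
2.368 kW × 1000 → 2368 W
Total: 80.9169 + 828.7 + 2368 = 3277.62 W
In ft·lbf/s: 3277.62 / 1.35582 = 2417.44 ft·lbf/s

2417 ft·lbf/s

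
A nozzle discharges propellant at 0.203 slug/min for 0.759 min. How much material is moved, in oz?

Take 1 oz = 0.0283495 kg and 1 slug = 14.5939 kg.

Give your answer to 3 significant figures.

0.203 slug/min → 0.049376 kg/s
0.759 min → 45.54 s
m = ṁ × t = 0.049376 × 45.54 = 2.24858 kg
In oz: 2.24858 / 0.0283495 = 79.3164 oz

79.3 oz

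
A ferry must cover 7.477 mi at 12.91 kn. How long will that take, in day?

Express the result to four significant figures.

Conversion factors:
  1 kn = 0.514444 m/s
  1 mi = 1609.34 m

0.02097 day

7.477 mi × 1609.34 = 12033 m
12.91 kn × 0.514444 = 6.64147 m/s
t = d / v = 12033 m / 6.64147 m/s = 1811.8 s
1811.8 s ÷ (86400 s/day) = 0.0209699 day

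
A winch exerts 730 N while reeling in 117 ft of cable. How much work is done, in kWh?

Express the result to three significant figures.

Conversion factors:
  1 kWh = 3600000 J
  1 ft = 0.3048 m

0.00723 kWh

117 ft × 0.3048 = 35.6616 m
W = F × d = 730 N × 35.6616 m = 26033 J
26033 J ÷ (3600000 J/kWh) = 0.00723139 kWh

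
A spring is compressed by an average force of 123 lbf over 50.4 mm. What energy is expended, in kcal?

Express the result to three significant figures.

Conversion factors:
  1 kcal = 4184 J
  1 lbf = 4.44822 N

123 lbf × 4.44822 → 547.131 N
50.4 mm × 0.001 → 0.0504 m
W = F × d = 547.131 N × 0.0504 m = 27.5754 J
27.5754 J ÷ (4184 J/kcal) = 0.00659068 kcal

0.00659 kcal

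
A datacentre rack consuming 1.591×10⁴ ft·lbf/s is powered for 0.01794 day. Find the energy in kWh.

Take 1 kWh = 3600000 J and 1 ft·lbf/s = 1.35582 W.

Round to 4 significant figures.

9.288 kWh

1.591×10⁴ ft·lbf/s × 1.35582 → 21571.1 W
0.01794 day × 86400 → 1550.02 s
E = P × t = 21571.1 W × 1550.02 s = 3.34356×10⁷ J
3.34356×10⁷ J ÷ (3600000 J/kWh) = 9.28767 kWh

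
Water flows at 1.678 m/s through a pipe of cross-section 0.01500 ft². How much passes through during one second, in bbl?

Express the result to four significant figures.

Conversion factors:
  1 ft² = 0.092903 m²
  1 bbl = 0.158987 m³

0.01471 bbl

0.01500 ft² × 0.092903 = 0.00139354 m²
V = v × A × t = 1.678 m/s × 0.00139354 m² × 1 s = 0.00233836 m³
0.00233836 m³ ÷ (0.158987 m³/bbl) = 0.0147079 bbl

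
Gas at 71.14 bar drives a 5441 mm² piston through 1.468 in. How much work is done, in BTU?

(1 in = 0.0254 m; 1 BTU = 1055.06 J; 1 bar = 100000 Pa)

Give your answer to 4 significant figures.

71.14 bar → 7.114×10⁶ Pa
5441 mm² → 0.005441 m²
F = P × A = 7.114×10⁶ × 0.005441 = 38707.3 N
1.468 in → 0.0372872 m
W = F × d = 38707.3 × 0.0372872 = 1443.29 J
In BTU: 1443.29 / 1055.06 = 1.36797 BTU

1.368 BTU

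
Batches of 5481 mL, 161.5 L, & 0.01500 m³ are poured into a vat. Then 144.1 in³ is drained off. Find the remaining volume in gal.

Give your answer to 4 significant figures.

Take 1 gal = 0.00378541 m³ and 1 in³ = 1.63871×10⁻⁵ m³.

47.45 gal

5481 mL × 10⁻⁶ = 0.005481 m³
161.5 L × 0.001 = 0.1615 m³
0.01500 m³ (already m³)
144.1 in³ × 1.63871×10⁻⁵ = 0.00236138 m³
Net: 0.005481 + 0.1615 + 0.015 − 0.00236138 = 0.17962 m³
In gal: 0.17962 / 0.00378541 = 47.4506 gal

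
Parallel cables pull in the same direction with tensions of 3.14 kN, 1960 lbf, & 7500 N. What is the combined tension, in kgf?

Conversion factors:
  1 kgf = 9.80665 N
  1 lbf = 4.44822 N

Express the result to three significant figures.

1970 kgf

3.14 kN × 1000 = 3140 N
1960 lbf × 4.44822 = 8718.51 N
7500 N (already N)
Total: 3140 + 8718.51 + 7500 = 19358.5 N
In kgf: 19358.5 / 9.80665 = 1974.02 kgf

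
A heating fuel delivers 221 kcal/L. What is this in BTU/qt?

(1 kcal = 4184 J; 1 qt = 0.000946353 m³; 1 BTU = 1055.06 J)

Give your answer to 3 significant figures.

221 kcal/L × 4184 J/kcal ÷ 0.001 m³/L = 9.24664×10⁸ J/m³
9.24664×10⁸ J/m³ ÷ 1055.06 J/BTU × 0.000946353 m³/qt = 829.392 BTU/qt

829 BTU/qt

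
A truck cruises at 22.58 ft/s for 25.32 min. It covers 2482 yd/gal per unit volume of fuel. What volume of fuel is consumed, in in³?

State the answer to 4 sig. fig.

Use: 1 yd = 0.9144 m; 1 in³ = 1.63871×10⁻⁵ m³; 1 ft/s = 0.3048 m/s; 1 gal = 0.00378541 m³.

1064 in³

22.58 ft/s → 6.88238 m/s
25.32 min → 1519.2 s
d = v × t = 6.88238 × 1519.2 = 10455.7 m
2482 yd/gal → 599550 m/m³
V = d / (distance per unit fuel) = 10455.7 / 599550 = 0.0174392 m³
In in³: 0.0174392 / 1.63871×10⁻⁵ = 1064.2 in³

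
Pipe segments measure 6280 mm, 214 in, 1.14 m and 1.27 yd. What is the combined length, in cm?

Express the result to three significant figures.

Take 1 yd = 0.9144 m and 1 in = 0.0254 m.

6280 mm × 0.001 = 6.28 m
214 in × 0.0254 = 5.4356 m
1.14 m (already m)
1.27 yd × 0.9144 = 1.16129 m
Total: 6.28 + 5.4356 + 1.14 + 1.16129 = 14.0169 m
In cm: 14.0169 / 0.01 = 1401.69 cm

1400 cm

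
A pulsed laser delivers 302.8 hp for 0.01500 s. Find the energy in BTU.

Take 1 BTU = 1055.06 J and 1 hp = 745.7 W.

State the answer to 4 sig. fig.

3.210 BTU

302.8 hp × 745.7 = 225798 W
E = P × t = 225798 W × 0.015 s = 3386.97 J
3386.97 J ÷ (1055.06 J/BTU) = 3.21022 BTU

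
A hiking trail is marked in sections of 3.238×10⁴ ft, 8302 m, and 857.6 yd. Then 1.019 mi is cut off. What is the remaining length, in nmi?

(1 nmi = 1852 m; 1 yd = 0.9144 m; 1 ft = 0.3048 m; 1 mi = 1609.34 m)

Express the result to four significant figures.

9.350 nmi

3.238×10⁴ ft × 0.3048 = 9869.42 m
8302 m (already m)
857.6 yd × 0.9144 = 784.189 m
1.019 mi × 1609.34 = 1639.92 m
Sum: 9869.42 + 8302 + 784.189 − 1639.92 = 17315.7 m
In nmi: 17315.7 / 1852 = 9.34973 nmi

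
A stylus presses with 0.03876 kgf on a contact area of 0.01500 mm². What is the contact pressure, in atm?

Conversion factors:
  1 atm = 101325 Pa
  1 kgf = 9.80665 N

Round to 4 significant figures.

0.03876 kgf × 9.80665 = 0.380106 N
0.01500 mm² × 10⁻⁶ = 1.5×10⁻⁸ m²
P = F / A = 0.380106 N / 1.5×10⁻⁸ m² = 2.53404×10⁷ Pa
2.53404×10⁷ Pa ÷ (101325 Pa/atm) = 250.09 atm

250.1 atm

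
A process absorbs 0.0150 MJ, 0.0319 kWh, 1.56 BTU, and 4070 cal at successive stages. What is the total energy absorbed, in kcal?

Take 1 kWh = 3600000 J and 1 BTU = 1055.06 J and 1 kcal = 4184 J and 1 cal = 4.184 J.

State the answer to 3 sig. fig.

35.5 kcal

0.0150 MJ × 1000000 = 15000 J
0.0319 kWh × 3600000 = 114840 J
1.56 BTU × 1055.06 = 1645.89 J
4070 cal × 4.184 = 17028.9 J
Total: 15000 + 114840 + 1645.89 + 17028.9 = 148515 J
In kcal: 148515 / 4184 = 35.4959 kcal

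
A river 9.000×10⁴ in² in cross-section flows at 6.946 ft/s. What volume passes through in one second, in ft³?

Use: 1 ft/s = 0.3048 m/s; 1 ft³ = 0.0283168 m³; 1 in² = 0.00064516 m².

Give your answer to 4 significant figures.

4341 ft³

6.946 ft/s × 0.3048 = 2.11714 m/s
9.000×10⁴ in² × 0.00064516 = 58.0644 m²
V = v × A × t = 2.11714 m/s × 58.0644 m² × 1 s = 122.93 m³
122.93 m³ ÷ (0.0283168 m³/ft³) = 4341.24 ft³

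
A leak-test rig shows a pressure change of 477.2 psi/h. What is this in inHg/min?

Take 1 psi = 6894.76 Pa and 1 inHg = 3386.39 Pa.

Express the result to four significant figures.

16.19 inHg/min

477.2 psi/h × 6894.76 Pa/psi ÷ 3600 s/h = 913.939 Pa/s
913.939 Pa/s ÷ 3386.39 Pa/inHg × 60 s/min = 16.1932 inHg/min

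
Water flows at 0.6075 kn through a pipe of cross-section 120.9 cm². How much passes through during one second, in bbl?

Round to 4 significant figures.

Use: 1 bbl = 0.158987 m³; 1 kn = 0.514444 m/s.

0.02377 bbl

0.6075 kn × 0.514444 → 0.312525 m/s
120.9 cm² × 0.0001 → 0.01209 m²
V = v × A × t = 0.312525 m/s × 0.01209 m² × 1 s = 0.00377843 m³
0.00377843 m³ ÷ (0.158987 m³/bbl) = 0.0237657 bbl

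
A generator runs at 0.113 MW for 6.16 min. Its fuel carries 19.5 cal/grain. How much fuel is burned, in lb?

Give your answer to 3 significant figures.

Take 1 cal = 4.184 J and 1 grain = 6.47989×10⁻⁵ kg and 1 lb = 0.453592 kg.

73.1 lb

0.113 MW → 113000 W
6.16 min → 369.6 s
E = P × t = 113000 × 369.6 = 4.17648×10⁷ J
19.5 cal/grain → 1.2591×10⁶ J/kg
m = E / e_s = 4.17648×10⁷ / 1.2591×10⁶ = 33.1704 kg
In lb: 33.1704 / 0.453592 = 73.1283 lb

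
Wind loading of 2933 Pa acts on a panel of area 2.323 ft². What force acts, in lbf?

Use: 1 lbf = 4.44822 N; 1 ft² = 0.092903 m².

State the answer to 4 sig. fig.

142.3 lbf

2.323 ft² × 0.092903 → 0.215814 m²
F = P × A = 2933 Pa × 0.215814 m² = 632.982 N
632.982 N ÷ (4.44822 N/lbf) = 142.3 lbf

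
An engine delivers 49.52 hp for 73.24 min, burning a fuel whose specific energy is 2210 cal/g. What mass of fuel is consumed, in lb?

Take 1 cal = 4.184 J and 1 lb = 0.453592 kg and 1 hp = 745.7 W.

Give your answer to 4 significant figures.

49.52 hp → 36927.1 W
73.24 min → 4394.4 s
E = P × t = 36927.1 × 4394.4 = 1.62272×10⁸ J
2210 cal/g → 9.24664×10⁶ J/kg
m = E / e_s = 1.62272×10⁸ / 9.24664×10⁶ = 17.5493 kg
In lb: 17.5493 / 0.453592 = 38.6896 lb

38.69 lb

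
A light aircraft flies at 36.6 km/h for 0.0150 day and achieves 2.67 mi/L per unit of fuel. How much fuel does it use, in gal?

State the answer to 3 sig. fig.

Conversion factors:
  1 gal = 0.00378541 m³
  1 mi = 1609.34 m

36.6 km/h → 10.1667 m/s
0.0150 day → 1296 s
d = v × t = 10.1667 × 1296 = 13176 m
2.67 mi/L → 4.29694×10⁶ m/m³
V = d / (distance per unit fuel) = 13176 / 4.29694×10⁶ = 0.00306637 m³
In gal: 0.00306637 / 0.00378541 = 0.81005 gal

0.810 gal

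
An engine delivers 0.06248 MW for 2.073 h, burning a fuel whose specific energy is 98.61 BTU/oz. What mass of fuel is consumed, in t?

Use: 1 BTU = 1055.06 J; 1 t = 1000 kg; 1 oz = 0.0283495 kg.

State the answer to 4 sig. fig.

0.06248 MW → 62480 W
2.073 h → 7462.8 s
E = P × t = 62480 × 7462.8 = 4.66276×10⁸ J
98.61 BTU/oz → 3.66989×10⁶ J/kg
m = E / e_s = 4.66276×10⁸ / 3.66989×10⁶ = 127.054 kg
In t: 127.054 / 1000 = 0.127054 t

0.1271 t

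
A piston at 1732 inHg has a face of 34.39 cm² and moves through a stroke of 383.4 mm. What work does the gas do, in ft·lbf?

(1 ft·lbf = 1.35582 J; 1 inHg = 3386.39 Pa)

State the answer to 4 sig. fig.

5704 ft·lbf

1732 inHg → 5.86523×10⁶ Pa
34.39 cm² → 0.003439 m²
F = P × A = 5.86523×10⁶ × 0.003439 = 20170.5 N
383.4 mm → 0.3834 m
W = F × d = 20170.5 × 0.3834 = 7733.37 J
In ft·lbf: 7733.37 / 1.35582 = 5703.83 ft·lbf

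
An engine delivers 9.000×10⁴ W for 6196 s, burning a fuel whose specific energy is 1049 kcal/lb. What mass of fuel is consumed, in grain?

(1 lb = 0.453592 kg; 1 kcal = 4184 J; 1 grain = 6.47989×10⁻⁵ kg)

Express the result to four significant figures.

8.894×10⁵ grain

E = P × t = 90000 × 6196 = 5.5764×10⁸ J
1049 kcal/lb → 9.67613×10⁶ J/kg
m = E / e_s = 5.5764×10⁸ / 9.67613×10⁶ = 57.6305 kg
In grain: 57.6305 / 6.47989×10⁻⁵ = 889375 grain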